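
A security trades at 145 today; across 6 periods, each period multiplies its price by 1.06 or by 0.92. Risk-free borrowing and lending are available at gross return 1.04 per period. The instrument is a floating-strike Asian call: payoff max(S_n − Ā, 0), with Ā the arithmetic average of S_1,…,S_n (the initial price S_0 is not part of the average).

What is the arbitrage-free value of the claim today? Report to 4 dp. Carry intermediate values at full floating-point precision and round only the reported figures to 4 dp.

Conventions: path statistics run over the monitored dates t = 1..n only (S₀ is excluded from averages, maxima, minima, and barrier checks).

Under the martingale measure an up-move has probability p* = 0.8571; value the claim as the probability-weighted average of per-path payoffs, discounted 6 periods at R = 1.04.
Enumerate all 2^6 = 64 price paths (U = up ×1.06, D = down ×0.92); each path with k up-moves has probability p*^k·(1−p*)^(6−k).
DDDDDD: Ā=109.4005, payoff=0.0000, prob=0.000008
UDDDDD: Ā=126.0484, payoff=0.0000, prob=0.000051
DUDDDD: Ā=122.6651, payoff=0.0000, prob=0.000051
UUDDDD: Ā=141.3315, payoff=0.0000, prob=0.000306
DDUDDD: Ā=119.5524, payoff=0.0000, prob=0.000051
UDUDDD: Ā=137.7452, payoff=0.0000, prob=0.000306
DUUDDD: Ā=134.3618, payoff=0.0000, prob=0.000306
UUUDDD: Ā=154.8082, payoff=0.0000, prob=0.001836
DDDUDD: Ā=116.6888, payoff=0.0000, prob=0.000051
UDDUDD: Ā=134.4457, payoff=0.0000, prob=0.000306
DUDUDD: Ā=131.0624, payoff=0.0000, prob=0.000306
UUDUDD: Ā=151.0067, payoff=0.0000, prob=0.001836
DDUUDD: Ā=127.9497, payoff=0.0000, prob=0.000306
UDUUDD: Ā=147.4204, payoff=0.0000, prob=0.001836
DUUUDD: Ā=144.0370, payoff=0.0000, prob=0.001836
UUUUDD: Ā=165.9557, payoff=0.0000, prob=0.011016
DDDDUD: Ā=114.0542, payoff=0.0000, prob=0.000051
UDDDUD: Ā=131.4103, payoff=0.0000, prob=0.000306
DUDDUD: Ā=128.0269, payoff=0.0000, prob=0.000306
UUDDUD: Ā=147.5093, payoff=0.0000, prob=0.001836
DDUDUD: Ā=124.9143, payoff=0.0000, prob=0.000306
UDUDUD: Ā=143.9230, payoff=0.0000, prob=0.001836
DUUDUD: Ā=140.5396, payoff=0.0000, prob=0.001836
UUUDUD: Ā=161.9261, payoff=0.0000, prob=0.011016
DDDUUD: Ā=122.0506, payoff=0.0000, prob=0.000306
UDDUUD: Ā=140.6235, payoff=0.0000, prob=0.001836
DUDUUD: Ā=137.2402, payoff=0.0000, prob=0.001836
UUDUUD: Ā=158.1246, payoff=0.0000, prob=0.011016
DDUUUD: Ā=134.1275, payoff=0.3498, prob=0.001836
UDUUUD: Ā=154.5382, payoff=0.4030, prob=0.011016
DUUUUD: Ā=151.1549, payoff=3.7864, prob=0.011016
UUUUUD: Ā=174.1567, payoff=4.3625, prob=0.066095
DDDDDU: Ā=111.6304, payoff=0.0000, prob=0.000051
UDDDDU: Ā=128.6176, payoff=0.0000, prob=0.000306
DUDDDU: Ā=125.2343, payoff=0.0000, prob=0.000306
UUDDDU: Ā=144.2917, payoff=0.0000, prob=0.001836
DDUDDU: Ā=122.1216, payoff=0.0000, prob=0.000306
UDUDDU: Ā=140.7054, payoff=0.0000, prob=0.001836
DUUDDU: Ā=137.3220, payoff=0.0000, prob=0.001836
UUUDDU: Ā=158.2189, payoff=0.0000, prob=0.011016
DDDUDU: Ā=119.2580, payoff=0.0000, prob=0.000306
UDDUDU: Ā=137.4059, payoff=0.0000, prob=0.001836
DUDUDU: Ā=134.0226, payoff=0.4547, prob=0.001836
UUDUDU: Ā=154.4173, payoff=0.5239, prob=0.011016
DDUUDU: Ā=130.9099, payoff=3.5674, prob=0.001836
UDUUDU: Ā=150.8310, payoff=4.1103, prob=0.011016
DUUUDU: Ā=147.4477, payoff=7.4936, prob=0.011016
UUUUDU: Ā=169.8854, payoff=8.6339, prob=0.066095
DDDDUU: Ā=116.6234, payoff=0.0928, prob=0.000306
UDDDUU: Ā=134.3705, payoff=0.1069, prob=0.001836
DUDDUU: Ā=130.9871, payoff=3.4902, prob=0.001836
UUDDUU: Ā=150.9200, payoff=4.0213, prob=0.011016
DDUDUU: Ā=127.8745, payoff=6.6029, prob=0.001836
UDUDUU: Ā=147.3336, payoff=7.6077, prob=0.011016
DUUDUU: Ā=143.9503, payoff=10.9910, prob=0.011016
UUUDUU: Ā=165.8558, payoff=12.6635, prob=0.066095
DDDUUU: Ā=125.0108, payoff=9.4665, prob=0.001836
UDDUUU: Ā=144.0342, payoff=10.9071, prob=0.011016
DUDUUU: Ā=140.6509, payoff=14.2904, prob=0.011016
UUDUUU: Ā=162.0542, payoff=16.4650, prob=0.066095
DDUUUU: Ā=137.5382, payoff=17.4031, prob=0.011016
UDUUUU: Ā=158.4679, payoff=20.0514, prob=0.066095
DUUUUU: Ā=155.0846, payoff=23.4347, prob=0.066095
UUUUUU: Ā=178.6844, payoff=27.0009, prob=0.396569
Price = Σ prob·payoff / R^6 = 17.308544 / 1.265319 = 13.6792

price = 13.6792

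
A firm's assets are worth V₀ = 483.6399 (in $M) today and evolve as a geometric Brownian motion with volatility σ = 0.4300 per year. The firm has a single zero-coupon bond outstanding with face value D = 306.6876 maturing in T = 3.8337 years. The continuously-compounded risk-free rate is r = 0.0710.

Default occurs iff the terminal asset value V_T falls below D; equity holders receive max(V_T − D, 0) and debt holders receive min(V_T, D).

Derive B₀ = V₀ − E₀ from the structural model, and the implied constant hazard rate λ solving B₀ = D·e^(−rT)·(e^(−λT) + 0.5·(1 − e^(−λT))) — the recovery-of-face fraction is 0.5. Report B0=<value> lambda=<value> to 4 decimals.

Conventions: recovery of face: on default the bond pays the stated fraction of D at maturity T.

Work the structural quantities from V₀ = 483.6399 against face 306.6876:
d₁ = [ln(V₀/D) + (r + σ²/2)T] / (σ√T)
   = [ln(483.6399/306.6876) + (0.0710 + 0.5·0.4300²)·3.8337] / (0.4300·√3.8337)
   = [0.455511 + 0.626618] / 0.841933 = 1.285291
d₂ = d₁ − σ√T = 1.285291 − 0.841933 = 0.443358
N(d₁) = 0.900655,  N(d₂) = 0.671247,  e^(−rT) = 0.761707
E₀ = V₀·N(d₁) − D·e^(−rT)·N(d₂)
   = 483.6399·0.900655 − 306.6876·0.761707·0.671247 = 278.785154
B₀ = V₀ − E₀ = 483.6399 − 278.785154 = 204.854746
e^(−λT) = (B₀·e^(rT)/D − 0.5)/(1 − 0.5) = (204.8547·1.312840/306.6876 − 0.5)/0.5 = 0.75384617
λ = −ln(0.75384617)/3.8337 = 0.073706

B0=204.8547 lambda=0.0737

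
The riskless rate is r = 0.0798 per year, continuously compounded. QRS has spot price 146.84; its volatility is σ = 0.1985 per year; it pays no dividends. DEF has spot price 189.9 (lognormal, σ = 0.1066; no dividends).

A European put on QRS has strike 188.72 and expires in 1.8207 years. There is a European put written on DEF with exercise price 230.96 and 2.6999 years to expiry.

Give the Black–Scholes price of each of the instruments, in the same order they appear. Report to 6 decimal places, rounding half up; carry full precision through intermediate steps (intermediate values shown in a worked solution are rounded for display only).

price(QRS put K=188.72) = 25.953598
price(DEF put K=230.96) = 11.353668

[QRS put K=188.72]
σ√T = 0.1985·√1.8207 = 0.267843
d₁ = (ln(S/K) + (r+σ²/2)T) / (σ√T) = (ln(146.84/188.72) + (0.0798+0.1985²/2)·1.8207) / 0.267843 = (-0.250921 + 0.181162) / 0.267843 = -0.260448
d₂ = d₁ − σ√T = -0.260448 − 0.267843 = -0.528291
e^{−rT} = 0.864770
N(−d₁) = 0.602741,  N(−d₂) = 0.701351
price = K·e^{−rT}·N(−d₂) − S·N(−d₁) = 114.460092 − 88.506493 = 25.953598
[DEF put K=230.96]
σ√T = 0.1066·√2.6999 = 0.175158
d₁ = (ln(S/K) + (r+σ²/2)T) / (σ√T) = (ln(189.9/230.96) + (0.0798+0.1066²/2)·2.6999) / 0.175158 = (-0.195747 + 0.230792) / 0.175158 = 0.200078
d₂ = d₁ − σ√T = 0.200078 − 0.175158 = 0.024920
e^{−rT} = 0.806177
N(−d₁) = 0.420710,  N(−d₂) = 0.490060
price = K·e^{−rT}·N(−d₂) − S·N(−d₁) = 91.246461 − 79.892792 = 11.353668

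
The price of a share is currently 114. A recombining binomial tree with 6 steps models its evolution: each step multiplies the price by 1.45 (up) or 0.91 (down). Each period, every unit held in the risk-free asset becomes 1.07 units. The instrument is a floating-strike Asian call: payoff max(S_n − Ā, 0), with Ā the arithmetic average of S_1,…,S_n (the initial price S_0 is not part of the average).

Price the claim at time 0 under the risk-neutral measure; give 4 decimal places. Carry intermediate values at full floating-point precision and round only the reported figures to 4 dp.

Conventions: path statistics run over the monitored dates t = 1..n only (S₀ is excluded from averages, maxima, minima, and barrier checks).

Set p* = 0.2963 (from d < R < u); the path-dependent value is the discounted p*-expectation over all price paths.
Enumerate all 2^6 = 64 price paths (U = up ×1.45, D = down ×0.91); each path with k up-moves has probability p*^k·(1−p*)^(6−k).
DDDDDD: Ā=83.0171, payoff=0.0000, prob=0.121434
UDDDDD: Ā=132.2800, payoff=0.0000, prob=0.051130
DUDDDD: Ā=122.0200, payoff=0.0000, prob=0.051130
UUDDDD: Ā=194.4275, payoff=0.0000, prob=0.021528
DDUDDD: Ā=112.6834, payoff=0.0000, prob=0.051130
UDUDDD: Ā=179.5505, payoff=0.0000, prob=0.021528
DUUDDD: Ā=169.2905, payoff=0.0000, prob=0.021528
UUUDDD: Ā=269.7486, payoff=0.0000, prob=0.009065
DDDUDD: Ā=104.1871, payoff=0.0000, prob=0.051130
UDDUDD: Ā=166.0124, payoff=0.0000, prob=0.021528
DUDUDD: Ā=155.7524, payoff=8.6115, prob=0.021528
UUDUDD: Ā=248.1770, payoff=13.7215, prob=0.009065
DDUUDD: Ā=146.4158, payoff=17.9481, prob=0.021528
UDUUDD: Ā=233.3000, payoff=28.5985, prob=0.009065
DUUUDD: Ā=223.0400, payoff=38.8585, prob=0.009065
UUUUDD: Ā=355.3934, payoff=61.9175, prob=0.003817
DDDDUD: Ā=96.4555, payoff=6.6970, prob=0.051130
UDDDUD: Ā=153.6928, payoff=10.6711, prob=0.021528
DUDDUD: Ā=143.4328, payoff=20.9311, prob=0.021528
UUDDUD: Ā=228.5468, payoff=33.3518, prob=0.009065
DDUDUD: Ā=134.0962, payoff=30.2677, prob=0.021528
UDUDUD: Ā=213.6698, payoff=48.2288, prob=0.009065
DUUDUD: Ā=203.4098, payoff=58.4888, prob=0.009065
UUUDUD: Ā=324.1145, payoff=93.1964, prob=0.003817
DDDUUD: Ā=125.5999, payoff=38.7640, prob=0.021528
UDDUUD: Ā=200.1317, payoff=61.7668, prob=0.009065
DUDUUD: Ā=189.8717, payoff=72.0268, prob=0.009065
UUDUUD: Ā=302.5428, payoff=114.7680, prob=0.003817
DDUUUD: Ā=180.5351, payoff=81.3634, prob=0.009065
UDUUUD: Ā=287.6658, payoff=129.6450, prob=0.003817
DUUUUD: Ā=277.4058, payoff=139.9050, prob=0.003817
UUUUUD: Ā=442.0202, payoff=222.9256, prob=0.001607
DDDDDU: Ā=89.4197, payoff=13.7328, prob=0.051130
UDDDDU: Ā=142.4819, payoff=21.8820, prob=0.021528
DUDDDU: Ā=132.2219, payoff=32.1420, prob=0.021528
UUDDDU: Ā=210.6833, payoff=51.2152, prob=0.009065
DDUDDU: Ā=122.8853, payoff=41.4786, prob=0.021528
UDUDDU: Ā=195.8063, payoff=66.0922, prob=0.009065
DUUDDU: Ā=185.5463, payoff=76.3522, prob=0.009065
UUUDDU: Ā=295.6507, payoff=121.6602, prob=0.003817
DDDUDU: Ā=114.3890, payoff=49.9749, prob=0.021528
UDDUDU: Ā=182.2682, payoff=79.6303, prob=0.009065
DUDUDU: Ā=172.0082, payoff=89.8903, prob=0.009065
UUDUDU: Ā=274.0790, payoff=143.2318, prob=0.003817
DDUUDU: Ā=162.6716, payoff=99.2269, prob=0.009065
UDUUDU: Ā=259.2020, payoff=158.1088, prob=0.003817
DUUUDU: Ā=248.9420, payoff=168.3688, prob=0.003817
UUUUDU: Ā=396.6658, payoff=268.2800, prob=0.001607
DDDDUU: Ā=106.6574, payoff=57.7065, prob=0.021528
UDDDUU: Ā=169.9486, payoff=91.9499, prob=0.009065
DUDDUU: Ā=159.6886, payoff=102.2099, prob=0.009065
UUDDUU: Ā=254.4488, payoff=162.8620, prob=0.003817
DDUDUU: Ā=150.3520, payoff=111.5465, prob=0.009065
UDUDUU: Ā=239.5718, payoff=177.7390, prob=0.003817
DUUDUU: Ā=229.3118, payoff=187.9990, prob=0.003817
UUUDUU: Ā=365.3870, payoff=299.5589, prob=0.001607
DDDUUU: Ā=141.8557, payoff=120.0429, prob=0.009065
UDDUUU: Ā=226.0337, payoff=191.2771, prob=0.003817
DUDUUU: Ā=215.7737, payoff=201.5371, prob=0.003817
UUDUUU: Ā=343.8153, payoff=321.1305, prob=0.001607
DDUUUU: Ā=206.4371, payoff=210.8737, prob=0.003817
UDUUUU: Ā=328.9383, payoff=336.0075, prob=0.001607
DUUUUU: Ā=318.6783, payoff=346.2675, prob=0.001607
UUUUUU: Ā=507.7841, payoff=551.7449, prob=0.000677
Price = Σ prob·payoff / R^6 = 32.057742 / 1.500730 = 21.3614

price = 21.3614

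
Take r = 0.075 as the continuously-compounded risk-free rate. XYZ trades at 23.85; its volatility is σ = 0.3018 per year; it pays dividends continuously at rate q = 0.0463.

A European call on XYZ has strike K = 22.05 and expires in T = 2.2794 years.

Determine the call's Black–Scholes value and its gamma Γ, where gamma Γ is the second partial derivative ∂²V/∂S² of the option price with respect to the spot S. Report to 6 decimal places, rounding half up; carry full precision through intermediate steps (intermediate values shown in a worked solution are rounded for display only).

σ√T = 0.3018·√2.2794 = 0.455648
d₁ = (ln(S/K) + (r−q+σ²/2)T) / (σ√T) = (ln(23.85/22.05) + (0.075−0.0463+0.3018²/2)·2.2794) / 0.455648 = (0.078472 + 0.169226) / 0.455648 = 0.543617
d₂ = d₁ − σ√T = 0.543617 − 0.455648 = 0.087969
e^{−rT} = 0.842860
e^{−qT} = 0.899842
N(d₁) = 0.706647,  N(d₂) = 0.535049
Call price V = S·e^{−qT}·N(d₁) − K·e^{−rT}·N(d₂) = 15.165522 − 9.943919 = 5.221604
φ(d₁) = (1/√(2π))·e^{−d₁²/2} = 0.344143
Γ = e^{−qT}·φ(d₁) / (S·σ·√T) = 0.028496

price = 5.221604
Γ = 0.028496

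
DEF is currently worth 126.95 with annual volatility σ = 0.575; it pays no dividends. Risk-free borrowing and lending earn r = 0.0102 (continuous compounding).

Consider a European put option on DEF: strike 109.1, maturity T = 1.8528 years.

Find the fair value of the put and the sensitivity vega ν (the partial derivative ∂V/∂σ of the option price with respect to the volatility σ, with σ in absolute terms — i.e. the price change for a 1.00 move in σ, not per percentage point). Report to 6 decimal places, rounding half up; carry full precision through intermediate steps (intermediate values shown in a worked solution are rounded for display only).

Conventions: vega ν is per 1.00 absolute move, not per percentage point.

σ√T = 0.575·√1.8528 = 0.782676
d₁ = (ln(S/K) + (r+σ²/2)T) / (σ√T) = (ln(126.95/109.1) + (0.0102+0.575²/2)·1.8528) / 0.782676 = (0.151528 + 0.325190) / 0.782676 = 0.609087
d₂ = d₁ − σ√T = 0.609087 − 0.782676 = -0.173589
e^{−rT} = 0.981279
N(−d₁) = 0.271233,  N(−d₂) = 0.568906
Put price V = K·e^{−rT}·N(−d₂) − S·N(−d₁) = 60.905647 − 34.433074 = 26.472573
φ(d₁) = (1/√(2π))·e^{−d₁²/2} = 0.331399
ν = S·φ(d₁)·√T = 57.266180

price = 26.472573
ν = 57.266180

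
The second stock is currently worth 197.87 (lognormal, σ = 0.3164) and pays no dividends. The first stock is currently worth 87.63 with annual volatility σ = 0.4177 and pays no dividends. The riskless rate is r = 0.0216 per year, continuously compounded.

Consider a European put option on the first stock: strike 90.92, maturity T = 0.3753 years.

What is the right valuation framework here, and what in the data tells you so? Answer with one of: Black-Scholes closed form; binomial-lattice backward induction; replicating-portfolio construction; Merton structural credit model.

framework: Black-Scholes closed form

Key observation: everything needed for the exact continuous-time valuation of the European put on the first stock (strike 90.92) is given, and no feature rules the closed form out.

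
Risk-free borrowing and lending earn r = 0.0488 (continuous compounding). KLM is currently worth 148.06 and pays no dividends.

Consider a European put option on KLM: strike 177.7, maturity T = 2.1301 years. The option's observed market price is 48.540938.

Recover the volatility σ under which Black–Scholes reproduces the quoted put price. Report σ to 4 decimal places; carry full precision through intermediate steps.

At σ = 0.4804 the Black–Scholes value reproduces the quote:
σ√T = 0.4804·√2.1301 = 0.701137
d₁ = (ln(S/K) + (r+σ²/2)T) / (σ√T) = (ln(148.06/177.7) + (0.0488+0.4804²/2)·2.1301) / 0.701137 = (-0.182479 + 0.349746) / 0.701137 = 0.238564
d₂ = d₁ − σ√T = 0.238564 − 0.701137 = -0.462573
e^{−rT} = 0.901271
N(−d₁) = 0.405722,  N(−d₂) = 0.678165
V = K·e^{−rT}·N(−d₂) − S·N(−d₁) = 108.612087 − 60.071149 = 48.540938 (equal to the quote); since ∂V/∂σ > 0 for all σ, the implied volatility is unique

sigma = 0.4804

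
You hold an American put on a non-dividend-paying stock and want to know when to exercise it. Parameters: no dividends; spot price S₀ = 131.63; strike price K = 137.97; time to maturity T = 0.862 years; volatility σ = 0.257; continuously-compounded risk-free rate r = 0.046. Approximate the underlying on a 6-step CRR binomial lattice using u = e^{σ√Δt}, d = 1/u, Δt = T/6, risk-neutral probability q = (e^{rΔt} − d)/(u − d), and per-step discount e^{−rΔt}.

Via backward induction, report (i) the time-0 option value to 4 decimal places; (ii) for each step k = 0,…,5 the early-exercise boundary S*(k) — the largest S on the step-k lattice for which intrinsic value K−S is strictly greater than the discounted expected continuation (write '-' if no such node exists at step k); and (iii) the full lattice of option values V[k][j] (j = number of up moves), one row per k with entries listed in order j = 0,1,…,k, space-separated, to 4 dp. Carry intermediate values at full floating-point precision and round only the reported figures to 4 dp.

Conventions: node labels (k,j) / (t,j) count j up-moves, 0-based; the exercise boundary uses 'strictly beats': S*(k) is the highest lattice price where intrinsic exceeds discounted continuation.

price = 14.1080
boundary = - - 108.3289 98.2740 108.3289 119.4124
tree:
14.1080
20.8431 7.8114
29.6411 12.6493 3.2581
39.6960 19.8073 5.9269 0.7328
48.8175 29.6411 10.6034 1.5044 0.0000
57.0924 39.6960 18.5576 3.0884 0.0000 0.0000
64.5993 48.8175 29.6411 6.3400 0.0000 0.0000 0.0000

params: Δt=0.14367 u=1.10231 d=0.90718 q=0.50965 e^(-rΔt)=0.99341
t_6 payoffs: 64.5993 48.8175 29.6411 6.3400 0.0000 0.0000 0.0000
t_5: node(5,0) S=80.8776 payoff=57.0924 vs cont=56.1836 → 57.0924 [stop]  node(5,1) S=98.2740 payoff=39.6960 vs cont=38.7872 → 39.6960 [stop]  node(5,2) S=119.4124 payoff=18.5576 vs cont=17.6488 → 18.5576 [stop]  node(5,3) S=145.0976 payoff=0.0000 vs cont=3.0884 → 3.0884 [wait]  node(5,4) S=176.3076 payoff=0.0000 vs cont=0.0000 → 0.0000 [wait]  node(5,5) S=214.2307 payoff=0.0000 vs cont=0.0000 → 0.0000 [wait]  ⇒ S*(5)=119.4124
t_4: node(4,0) S=89.1525 payoff=48.8175 vs cont=47.9087 → 48.8175 [stop]  node(4,1) S=108.3289 payoff=29.6411 vs cont=28.7324 → 29.6411 [stop]  node(4,2) S=131.6300 payoff=6.3400 vs cont=10.6034 → 10.6034 [wait]  node(4,3) S=159.9431 payoff=0.0000 vs cont=1.5044 → 1.5044 [wait]  node(4,4) S=194.3463 payoff=0.0000 vs cont=0.0000 → 0.0000 [wait]  ⇒ S*(4)=108.3289
t_3: node(3,0) S=98.2740 payoff=39.6960 vs cont=38.7872 → 39.6960 [stop]  node(3,1) S=119.4124 payoff=18.5576 vs cont=19.8073 → 19.8073 [wait]  node(3,2) S=145.0976 payoff=0.0000 vs cont=5.9269 → 5.9269 [wait]  node(3,3) S=176.3076 payoff=0.0000 vs cont=0.7328 → 0.7328 [wait]  ⇒ S*(3)=98.2740
t_2: node(2,0) S=108.3289 payoff=29.6411 vs cont=29.3651 → 29.6411 [stop]  node(2,1) S=131.6300 payoff=6.3400 vs cont=12.6493 → 12.6493 [wait]  node(2,2) S=159.9431 payoff=0.0000 vs cont=3.2581 → 3.2581 [wait]  ⇒ S*(2)=108.3289
t_1: node(1,0) S=119.4124 payoff=18.5576 vs cont=20.8431 → 20.8431 [wait]  node(1,1) S=145.0976 payoff=0.0000 vs cont=7.8114 → 7.8114 [wait]  ⇒ S*(1)=-
t_0: node(0,0) S=131.6300 payoff=6.3400 vs cont=14.1080 → 14.1080 [wait]  ⇒ S*(0)=-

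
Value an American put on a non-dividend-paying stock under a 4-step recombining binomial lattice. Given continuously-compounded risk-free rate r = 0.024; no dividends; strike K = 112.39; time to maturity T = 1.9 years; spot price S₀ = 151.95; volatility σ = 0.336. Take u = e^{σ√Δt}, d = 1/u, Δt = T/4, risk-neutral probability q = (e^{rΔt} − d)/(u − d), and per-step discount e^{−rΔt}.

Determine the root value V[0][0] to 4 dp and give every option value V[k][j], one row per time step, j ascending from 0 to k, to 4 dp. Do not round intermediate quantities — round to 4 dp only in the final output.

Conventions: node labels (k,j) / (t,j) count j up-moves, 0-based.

price = 8.7487
tree:
8.7487
14.4490 2.4550
23.3350 4.6579 0.0000
36.5341 8.8375 0.0000 0.0000
52.2146 16.7676 0.0000 0.0000 0.0000

params: Δt=0.47500 u=1.26058 d=0.79329 q=0.46690 e^(-rΔt)=0.98866
t_4 payoffs: 52.2146 16.7676 0.0000 0.0000 0.0000
k=3: node(3,0) S=75.8559 payoff=36.5341 vs cont=35.2601 → 36.5341 [stop]  node(3,1) S=120.5397 payoff=0.0000 vs cont=8.8375 → 8.8375 [wait]  node(3,2) S=191.5451 payoff=0.0000 vs cont=0.0000 → 0.0000 [wait]  node(3,3) S=304.3772 payoff=0.0000 vs cont=0.0000 → 0.0000 [wait]
k=2: node(2,0) S=95.6224 payoff=16.7676 vs cont=23.3350 → 23.3350 [wait]  node(2,1) S=151.9500 payoff=0.0000 vs cont=4.6579 → 4.6579 [wait]  node(2,2) S=241.4580 payoff=0.0000 vs cont=0.0000 → 0.0000 [wait]
k=1: node(1,0) S=120.5397 payoff=0.0000 vs cont=14.4490 → 14.4490 [wait]  node(1,1) S=191.5451 payoff=0.0000 vs cont=2.4550 → 2.4550 [wait]
k=0: node(0,0) S=151.9500 payoff=0.0000 vs cont=8.7487 → 8.7487 [wait]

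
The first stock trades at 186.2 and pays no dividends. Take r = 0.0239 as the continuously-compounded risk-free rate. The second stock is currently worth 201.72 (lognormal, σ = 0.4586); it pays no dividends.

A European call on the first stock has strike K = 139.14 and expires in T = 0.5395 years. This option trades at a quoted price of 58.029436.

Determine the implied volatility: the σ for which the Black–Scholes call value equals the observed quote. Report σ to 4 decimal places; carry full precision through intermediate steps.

At σ = 0.5745 the Black–Scholes value reproduces the quote:
σ√T = 0.5745·√0.5395 = 0.421974
d₁ = (ln(S/K) + (r+σ²/2)T) / (σ√T) = (ln(186.2/139.14) + (0.0239+0.5745²/2)·0.5395) / 0.421974 = (0.291341 + 0.101925) / 0.421974 = 0.931967
d₂ = d₁ − σ√T = 0.931967 − 0.421974 = 0.509993
e^{−rT} = 0.987189
N(d₁) = 0.824323,  N(d₂) = 0.694972
V = S·N(d₁) − K·e^{−rT}·N(d₂) = 153.488976 − 95.459540 = 58.029436 (equal to the quote); since ∂V/∂σ > 0 for all σ, the implied volatility is unique

sigma = 0.5745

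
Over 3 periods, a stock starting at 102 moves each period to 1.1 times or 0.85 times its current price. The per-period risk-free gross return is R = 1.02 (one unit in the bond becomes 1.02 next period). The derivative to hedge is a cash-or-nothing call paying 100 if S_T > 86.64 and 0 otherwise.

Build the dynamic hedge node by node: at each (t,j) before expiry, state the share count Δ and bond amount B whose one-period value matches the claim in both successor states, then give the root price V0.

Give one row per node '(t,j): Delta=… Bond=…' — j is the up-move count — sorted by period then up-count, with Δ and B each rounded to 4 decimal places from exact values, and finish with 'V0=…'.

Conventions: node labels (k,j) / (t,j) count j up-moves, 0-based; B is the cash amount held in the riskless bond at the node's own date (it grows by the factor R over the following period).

Risk-neutral probability p* = (R−d)/(u−d) = (1.02−0.85)/(1.1−0.85) = 0.6800.
Expiry values: V(3,0)=0.0000, V(3,1)=0.0000, V(3,2)=100.0000, V(3,3)=100.0000
(2,0): S=73.6950. Δ = (V_up−V_dn)/(S_up−S_dn) = (0.0000−0.0000)/(81.0645−62.6407) = 0.0000. V = [p*·0.0000 + (1−p*)·0.0000]/1.02 = 0.0000. B = V − Δ·S = 0.0000.
(2,1): S=95.3700. Δ = (V_up−V_dn)/(S_up−S_dn) = (100.0000−0.0000)/(104.9070−81.0645) = 4.1942. V = [p*·100.0000 + (1−p*)·0.0000]/1.02 = 66.6667. B = V − Δ·S = -333.3333.
(2,2): S=123.4200. Δ = (V_up−V_dn)/(S_up−S_dn) = (100.0000−100.0000)/(135.7620−104.9070) = 0.0000. V = [p*·100.0000 + (1−p*)·100.0000]/1.02 = 98.0392. B = V − Δ·S = 98.0392.
(1,0): S=86.7000. Δ = (V_up−V_dn)/(S_up−S_dn) = (66.6667−0.0000)/(95.3700−73.6950) = 3.0757. V = [p*·66.6667 + (1−p*)·0.0000]/1.02 = 44.4444. B = V − Δ·S = -222.2222.
(1,1): S=112.2000. Δ = (V_up−V_dn)/(S_up−S_dn) = (98.0392−66.6667)/(123.4200−95.3700) = 1.1185. V = [p*·98.0392 + (1−p*)·66.6667]/1.02 = 86.2745. B = V − Δ·S = -39.2157.
(0,0): S=102.0000. Δ = (V_up−V_dn)/(S_up−S_dn) = (86.2745−44.4444)/(112.2000−86.7000) = 1.6404. V = [p*·86.2745 + (1−p*)·44.4444]/1.02 = 71.4597. B = V − Δ·S = -95.8606.
Verification: the root portfolio costs Δ(0,0)·S0 + B(0,0) = 71.4597, matching V0.

(0,0): Delta=1.6404 Bond=-95.8606
(1,0): Delta=3.0757 Bond=-222.2222
(1,1): Delta=1.1185 Bond=-39.2157
(2,0): Delta=0.0000 Bond=0.0000
(2,1): Delta=4.1942 Bond=-333.3333
(2,2): Delta=0.0000 Bond=98.0392
V0=71.4597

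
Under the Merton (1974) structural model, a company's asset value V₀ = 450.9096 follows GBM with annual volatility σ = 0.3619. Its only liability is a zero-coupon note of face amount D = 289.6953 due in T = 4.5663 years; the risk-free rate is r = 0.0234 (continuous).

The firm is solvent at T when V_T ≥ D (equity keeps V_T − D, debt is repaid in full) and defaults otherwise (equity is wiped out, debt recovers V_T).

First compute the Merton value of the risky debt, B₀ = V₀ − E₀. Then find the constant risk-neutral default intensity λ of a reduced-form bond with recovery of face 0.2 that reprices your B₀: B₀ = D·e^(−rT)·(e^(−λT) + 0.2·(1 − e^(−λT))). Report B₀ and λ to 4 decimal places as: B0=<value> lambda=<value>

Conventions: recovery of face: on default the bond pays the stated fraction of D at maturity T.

Apply the equity-as-call identities (strike 289.6953, horizon 4.5663 years):
d₁ = [ln(V₀/D) + (r + σ²/2)T] / (σ√T)
   = [ln(450.9096/289.6953) + (0.0234 + 0.5·0.3619²)·4.5663] / (0.3619·√4.5663)
   = [0.442437 + 0.405879] / 0.773341 = 1.096951
d₂ = d₁ − σ√T = 1.096951 − 0.773341 = 0.323610
N(d₁) = 0.863669,  N(d₂) = 0.626883,  e^(−rT) = 0.898659
E₀ = V₀·N(d₁) − D·e^(−rT)·N(d₂)
   = 450.9096·0.863669 − 289.6953·0.898659·0.626883 = 226.235276
B₀ = V₀ − E₀ = 450.9096 − 226.235276 = 224.674324
e^(−λT) = (B₀·e^(rT)/D − 0.2)/(1 − 0.2) = (224.6743·1.112769/289.6953 − 0.2)/0.8 = 0.82876524
λ = −ln(0.82876524)/4.5663 = 0.041131

B0=224.6743 lambda=0.0411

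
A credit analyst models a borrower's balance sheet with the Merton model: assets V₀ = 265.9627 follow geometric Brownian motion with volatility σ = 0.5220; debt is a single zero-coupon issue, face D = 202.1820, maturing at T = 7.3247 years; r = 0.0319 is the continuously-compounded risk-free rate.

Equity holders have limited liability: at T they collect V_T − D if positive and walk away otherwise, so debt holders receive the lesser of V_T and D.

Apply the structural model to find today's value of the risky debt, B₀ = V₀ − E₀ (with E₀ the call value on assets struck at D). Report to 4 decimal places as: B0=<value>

Work the structural quantities from V₀ = 265.9627 against face 202.1820:
d₁ = [ln(V₀/D) + (r + σ²/2)T] / (σ√T)
   = [ln(265.9627/202.1820) + (0.0319 + 0.5·0.5220²)·7.3247] / (0.5220·√7.3247)
   = [0.274188 + 1.231590] / 1.412750 = 1.065848
d₂ = d₁ − σ√T = 1.065848 − 1.412750 = -0.346902
N(d₁) = 0.856754,  N(d₂) = 0.364332,  e^(−rT) = 0.791633
E₀ = V₀·N(d₁) − D·e^(−rT)·N(d₂)
   = 265.9627·0.856754 − 202.1820·0.791633·0.364332 = 169.551764
B₀ = V₀ − E₀ = 265.9627 − 169.551764 = 96.410936

B0=96.4109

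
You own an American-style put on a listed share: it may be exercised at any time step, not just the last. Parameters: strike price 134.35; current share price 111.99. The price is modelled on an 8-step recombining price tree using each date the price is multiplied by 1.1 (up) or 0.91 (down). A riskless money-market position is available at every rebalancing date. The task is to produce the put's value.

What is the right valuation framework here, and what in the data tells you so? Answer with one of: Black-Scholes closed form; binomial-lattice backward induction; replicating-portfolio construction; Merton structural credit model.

Key observation: the put (strike 134.35 on spot 111.99) is American-style on a 8-step discrete price model, so the early-exercise decision at every node requires stepwise backward valuation — a closed form cannot price the exercise right.

framework: binomial-lattice backward induction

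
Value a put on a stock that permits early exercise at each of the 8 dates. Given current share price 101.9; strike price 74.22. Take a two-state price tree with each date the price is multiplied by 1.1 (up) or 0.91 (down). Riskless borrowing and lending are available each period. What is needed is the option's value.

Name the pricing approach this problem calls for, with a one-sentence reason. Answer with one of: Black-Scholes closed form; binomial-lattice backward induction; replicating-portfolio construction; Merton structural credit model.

framework: binomial-lattice backward induction

Key observation: the defining feature is the embedded early-exercise option across 8 discrete dates on the spot-101.9 tree; pricing the strike-74.22 put means working backward with an exercise test at every node.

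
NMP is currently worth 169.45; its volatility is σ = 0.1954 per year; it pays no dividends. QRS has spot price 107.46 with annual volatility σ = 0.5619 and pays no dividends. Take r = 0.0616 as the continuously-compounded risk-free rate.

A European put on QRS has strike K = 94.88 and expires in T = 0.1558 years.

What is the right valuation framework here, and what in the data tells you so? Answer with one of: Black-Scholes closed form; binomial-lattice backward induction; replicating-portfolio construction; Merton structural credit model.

Key observation: the strike-94.88 put on QRS is European-exercise on a continuously-modelled lognormal underlying, so its value is a single closed-form evaluation.

framework: Black-Scholes closed form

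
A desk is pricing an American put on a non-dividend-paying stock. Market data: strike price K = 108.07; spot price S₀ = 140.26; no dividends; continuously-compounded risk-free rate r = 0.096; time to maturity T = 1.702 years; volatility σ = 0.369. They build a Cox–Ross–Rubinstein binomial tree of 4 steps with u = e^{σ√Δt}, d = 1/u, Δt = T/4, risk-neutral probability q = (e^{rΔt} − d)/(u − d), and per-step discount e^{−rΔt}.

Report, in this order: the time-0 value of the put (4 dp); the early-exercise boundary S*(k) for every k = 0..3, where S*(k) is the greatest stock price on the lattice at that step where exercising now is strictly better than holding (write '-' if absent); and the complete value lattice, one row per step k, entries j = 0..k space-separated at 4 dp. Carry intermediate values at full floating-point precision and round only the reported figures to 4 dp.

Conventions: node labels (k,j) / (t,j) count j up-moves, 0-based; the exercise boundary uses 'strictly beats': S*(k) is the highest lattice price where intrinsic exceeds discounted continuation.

price = 6.8214
boundary = - - - 68.1286
tree:
6.8214
12.7497 2.0176
23.0958 4.4331 0.0000
39.9414 9.7402 0.0000 0.0000
54.5156 21.4009 0.0000 0.0000 0.0000

Δt=0.42550  u=1.27214  d=0.78608  q=0.52589  discount=0.95998
step 4 (expiry): payoffs max(K−S,0) = 54.5156 21.4009 0.0000 0.0000 0.0000
step 3: (k=3,j=0): S=68.1286, K−S=39.9414, hold=35.6159 ⇒ V=39.9414 exercise | (k=3,j=1): S=110.2552, K−S=0.0000, hold=9.7402 ⇒ V=9.7402 continue | (k=3,j=2): S=178.4303, K−S=0.0000, hold=0.0000 ⇒ V=0.0000 continue | (k=3,j=3): S=288.7606, K−S=0.0000, hold=0.0000 ⇒ V=0.0000 continue  boundary S*=68.1286
step 2: (k=2,j=0): S=86.6691, K−S=21.4009, hold=23.0958 ⇒ V=23.0958 continue | (k=2,j=1): S=140.2600, K−S=0.0000, hold=4.4331 ⇒ V=4.4331 continue | (k=2,j=2): S=226.9882, K−S=0.0000, hold=0.0000 ⇒ V=0.0000 continue  boundary S*=-
step 1: (k=1,j=0): S=110.2552, K−S=0.0000, hold=12.7497 ⇒ V=12.7497 continue | (k=1,j=1): S=178.4303, K−S=0.0000, hold=2.0176 ⇒ V=2.0176 continue  boundary S*=-
step 0: (k=0,j=0): S=140.2600, K−S=0.0000, hold=6.8214 ⇒ V=6.8214 continue  boundary S*=-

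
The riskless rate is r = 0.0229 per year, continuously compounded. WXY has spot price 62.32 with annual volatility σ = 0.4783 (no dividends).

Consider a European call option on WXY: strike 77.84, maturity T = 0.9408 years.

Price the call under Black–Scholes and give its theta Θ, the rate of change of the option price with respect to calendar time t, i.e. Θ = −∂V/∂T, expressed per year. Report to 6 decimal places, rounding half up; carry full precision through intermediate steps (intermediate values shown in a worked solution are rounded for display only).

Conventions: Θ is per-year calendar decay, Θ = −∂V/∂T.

σ√T = 0.4783·√0.9408 = 0.463926
d₁ = (ln(S/K) + (r+σ²/2)T) / (σ√T) = (ln(62.32/77.84) + (0.0229+0.4783²/2)·0.9408) / 0.463926 = (-0.222373 + 0.129158) / 0.463926 = -0.200926
d₂ = d₁ − σ√T = -0.200926 − 0.463926 = -0.664852
e^{−rT} = 0.978686
N(d₁) = 0.420378,  N(d₂) = 0.253072
Call price V = S·N(d₁) − K·e^{−rT}·N(d₂) = 26.197969 − 19.279294 = 6.918675
φ(d₁) = (1/√(2π))·e^{−d₁²/2} = 0.390970
Θ = −S·φ(d₁)·σ/(2√T) − r·K·e^{−rT}·N(d₂) = −6.007485 − 0.441496 = -6.448981

price = 6.918675
Θ = -6.448981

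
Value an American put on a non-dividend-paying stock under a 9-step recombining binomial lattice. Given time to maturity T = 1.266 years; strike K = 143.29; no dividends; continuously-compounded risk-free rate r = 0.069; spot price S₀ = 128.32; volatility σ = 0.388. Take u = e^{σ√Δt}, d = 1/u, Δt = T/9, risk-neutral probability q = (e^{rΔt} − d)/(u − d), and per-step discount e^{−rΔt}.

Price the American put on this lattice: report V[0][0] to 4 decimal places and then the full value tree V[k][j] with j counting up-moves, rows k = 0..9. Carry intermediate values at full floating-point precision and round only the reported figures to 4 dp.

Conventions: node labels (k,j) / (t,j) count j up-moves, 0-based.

price = 26.0018
tree:
26.0018
35.6529 16.7474
47.3729 24.4945 9.2377
60.3629 34.6996 14.6501 3.9430
71.5936 47.3729 22.5580 6.9366 0.9915
81.3033 60.3629 33.4708 11.9596 1.9907 0.0000
89.6981 71.5936 47.3729 20.0618 3.9968 0.0000 0.0000
96.9560 81.3033 60.3629 32.3482 8.0246 0.0000 0.0000 0.0000
103.2309 89.6981 71.5936 47.3729 16.1115 0.0000 0.0000 0.0000 0.0000
108.6561 96.9560 81.3033 60.3629 32.3482 0.0000 0.0000 0.0000 0.0000 0.0000

Δt=0.14067, u=1.15664, d=0.86457, q=0.49708, disc=e^(-rΔt)=0.99034
k=9 terminal: V=max(K-S,0) → 108.6561 96.9560 81.3033 60.3629 32.3482 0.0000 0.0000 0.0000 0.0000 0.0000
k=8: j=0 S=40.0591 intr=103.2309 cont=101.8469 V=103.2309[EX]; j=1 S=53.5919 intr=89.6981 cont=88.3141 V=89.6981[EX]; j=2 S=71.6964 intr=71.5936 cont=70.2095 V=71.5936[EX]; j=3 S=95.9171 intr=47.3729 cont=45.9889 V=47.3729[EX]; j=4 S=128.3200 intr=14.9700 cont=16.1115 V=16.1115[hold]; j=5 S=171.6694 intr=0.0000 cont=0.0000 V=0.0000[hold]; j=6 S=229.6631 intr=0.0000 cont=0.0000 V=0.0000[hold]; j=7 S=307.2484 intr=0.0000 cont=0.0000 V=0.0000[hold]; j=8 S=411.0437 intr=0.0000 cont=0.0000 V=0.0000[hold]
k=7: j=0 S=46.3340 intr=96.9560 cont=95.5719 V=96.9560[EX]; j=1 S=61.9867 intr=81.3033 cont=79.9193 V=81.3033[EX]; j=2 S=82.9271 intr=60.3629 cont=58.9788 V=60.3629[EX]; j=3 S=110.9418 intr=32.3482 cont=31.5261 V=32.3482[EX]; j=4 S=148.4204 intr=0.0000 cont=8.0246 V=8.0246[hold]; j=5 S=198.5601 intr=0.0000 cont=0.0000 V=0.0000[hold]; j=6 S=265.6381 intr=0.0000 cont=0.0000 V=0.0000[hold]; j=7 S=355.3766 intr=0.0000 cont=0.0000 V=0.0000[hold]
k=6: j=0 S=53.5919 intr=89.6981 cont=88.3141 V=89.6981[EX]; j=1 S=71.6964 intr=71.5936 cont=70.2095 V=71.5936[EX]; j=2 S=95.9171 intr=47.3729 cont=45.9889 V=47.3729[EX]; j=3 S=128.3200 intr=14.9700 cont=20.0618 V=20.0618[hold]; j=4 S=171.6694 intr=0.0000 cont=3.9968 V=3.9968[hold]; j=5 S=229.6631 intr=0.0000 cont=0.0000 V=0.0000[hold]; j=6 S=307.2484 intr=0.0000 cont=0.0000 V=0.0000[hold]
k=5: j=0 S=61.9867 intr=81.3033 cont=79.9193 V=81.3033[EX]; j=1 S=82.9271 intr=60.3629 cont=58.9788 V=60.3629[EX]; j=2 S=110.9418 intr=32.3482 cont=33.4708 V=33.4708[hold]; j=3 S=148.4204 intr=0.0000 cont=11.9596 V=11.9596[hold]; j=4 S=198.5601 intr=0.0000 cont=1.9907 V=1.9907[hold]; j=5 S=265.6381 intr=0.0000 cont=0.0000 V=0.0000[hold]
k=4: j=0 S=71.6964 intr=71.5936 cont=70.2095 V=71.5936[EX]; j=1 S=95.9171 intr=47.3729 cont=46.5415 V=47.3729[EX]; j=2 S=128.3200 intr=14.9700 cont=22.5580 V=22.5580[hold]; j=3 S=171.6694 intr=0.0000 cont=6.9366 V=6.9366[hold]; j=4 S=229.6631 intr=0.0000 cont=0.9915 V=0.9915[hold]
k=3: j=0 S=82.9271 intr=60.3629 cont=58.9788 V=60.3629[EX]; j=1 S=110.9418 intr=32.3482 cont=34.6996 V=34.6996[hold]; j=2 S=148.4204 intr=0.0000 cont=14.6501 V=14.6501[hold]; j=3 S=198.5601 intr=0.0000 cont=3.9430 V=3.9430[hold]
k=2: j=0 S=95.9171 intr=47.3729 cont=47.1464 V=47.3729[EX]; j=1 S=128.3200 intr=14.9700 cont=24.4945 V=24.4945[hold]; j=2 S=171.6694 intr=0.0000 cont=9.2377 V=9.2377[hold]
k=1: j=0 S=110.9418 intr=32.3482 cont=35.6529 V=35.6529[hold]; j=1 S=148.4204 intr=0.0000 cont=16.7474 V=16.7474[hold]
k=0: j=0 S=128.3200 intr=14.9700 cont=26.0018 V=26.0018[hold]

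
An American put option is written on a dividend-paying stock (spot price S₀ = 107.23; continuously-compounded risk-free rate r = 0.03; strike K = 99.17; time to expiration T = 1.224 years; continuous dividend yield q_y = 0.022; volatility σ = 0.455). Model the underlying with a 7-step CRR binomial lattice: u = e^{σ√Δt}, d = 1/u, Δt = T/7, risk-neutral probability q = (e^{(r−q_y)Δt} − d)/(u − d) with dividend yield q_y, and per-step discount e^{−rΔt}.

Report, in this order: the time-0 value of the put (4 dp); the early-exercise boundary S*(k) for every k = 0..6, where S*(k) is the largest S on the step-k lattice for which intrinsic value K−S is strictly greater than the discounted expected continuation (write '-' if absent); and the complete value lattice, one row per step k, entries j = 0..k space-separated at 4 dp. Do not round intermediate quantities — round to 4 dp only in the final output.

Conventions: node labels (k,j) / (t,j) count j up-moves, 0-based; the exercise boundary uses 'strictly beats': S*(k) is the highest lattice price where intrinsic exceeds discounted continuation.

Δt=0.17486, u=1.20957, d=0.82674, q=0.45623, disc=e^(-rΔt)=0.99477
k=7 terminal: V=max(K-S,0) → 70.8622 57.7541 38.5764 10.5184 0.0000 0.0000 0.0000 0.0000
k=6: j=0 S=34.2402 intr=64.9298 cont=64.5424 V=64.9298[EX]; j=1 S=50.0953 intr=49.0747 cont=48.7482 V=49.0747[EX]; j=2 S=73.2920 intr=25.8780 cont=25.6406 V=25.8780[EX]; j=3 S=107.2300 intr=0.0000 cont=5.6896 V=5.6896[hold]; j=4 S=156.8831 intr=0.0000 cont=0.0000 V=0.0000[hold]; j=5 S=229.5282 intr=0.0000 cont=0.0000 V=0.0000[hold]; j=6 S=335.8118 intr=0.0000 cont=0.0000 V=0.0000[hold]  S*(6)=73.2920
k=5: j=0 S=41.4159 intr=57.7541 cont=57.3943 V=57.7541[EX]; j=1 S=60.5936 intr=38.5764 cont=38.2902 V=38.5764[EX]; j=2 S=88.6516 intr=10.5184 cont=16.5802 V=16.5802[hold]; j=3 S=129.7019 intr=0.0000 cont=3.0776 V=3.0776[hold]; j=4 S=189.7606 intr=0.0000 cont=0.0000 V=0.0000[hold]; j=5 S=277.6297 intr=0.0000 cont=0.0000 V=0.0000[hold]  S*(5)=60.5936
k=4: j=0 S=50.0953 intr=49.0747 cont=48.7482 V=49.0747[EX]; j=1 S=73.2920 intr=25.8780 cont=28.3917 V=28.3917[hold]; j=2 S=107.2300 intr=0.0000 cont=10.3654 V=10.3654[hold]; j=3 S=156.8831 intr=0.0000 cont=1.6648 V=1.6648[hold]; j=4 S=229.5282 intr=0.0000 cont=0.0000 V=0.0000[hold]  S*(4)=50.0953
k=3: j=0 S=60.5936 intr=38.5764 cont=39.4310 V=39.4310[hold]; j=1 S=88.6516 intr=10.5184 cont=20.0619 V=20.0619[hold]; j=2 S=129.7019 intr=0.0000 cont=6.3624 V=6.3624[hold]; j=3 S=189.7606 intr=0.0000 cont=0.9005 V=0.9005[hold]  S*(3)=-
k=2: j=0 S=73.2920 intr=25.8780 cont=30.4341 V=30.4341[hold]; j=1 S=107.2300 intr=0.0000 cont=13.7395 V=13.7395[hold]; j=2 S=156.8831 intr=0.0000 cont=3.8502 V=3.8502[hold]  S*(2)=-
k=1: j=0 S=88.6516 intr=10.5184 cont=22.6981 V=22.6981[hold]; j=1 S=129.7019 intr=0.0000 cont=9.1794 V=9.1794[hold]  S*(1)=-
k=0: j=0 S=107.2300 intr=0.0000 cont=16.4439 V=16.4439[hold]  S*(0)=-

price = 16.4439
boundary = - - - - 50.0953 60.5936 73.2920
tree:
16.4439
22.6981 9.1794
30.4341 13.7395 3.8502
39.4310 20.0619 6.3624 0.9005
49.0747 28.3917 10.3654 1.6648 0.0000
57.7541 38.5764 16.5802 3.0776 0.0000 0.0000
64.9298 49.0747 25.8780 5.6896 0.0000 0.0000 0.0000
70.8622 57.7541 38.5764 10.5184 0.0000 0.0000 0.0000 0.0000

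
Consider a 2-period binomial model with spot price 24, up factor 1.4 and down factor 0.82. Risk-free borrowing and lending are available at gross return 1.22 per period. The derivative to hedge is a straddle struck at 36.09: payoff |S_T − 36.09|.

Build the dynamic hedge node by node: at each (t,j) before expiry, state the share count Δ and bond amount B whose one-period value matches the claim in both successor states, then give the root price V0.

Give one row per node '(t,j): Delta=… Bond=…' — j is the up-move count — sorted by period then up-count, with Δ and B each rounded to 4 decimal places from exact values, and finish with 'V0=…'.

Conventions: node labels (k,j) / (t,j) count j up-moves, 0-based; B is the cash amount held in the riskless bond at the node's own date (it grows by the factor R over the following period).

Since d<R<u, set p* = (R−d)/(u−d) = 0.6897; price each node as the discounted p*-expectation of its children.
Terminal payoffs: V(2,0)=19.9524, V(2,1)=8.5380, V(2,2)=10.9500
  t=1,j=0: stock 19.6800 → up 27.5520 (V=8.5380), down 16.1376 (V=19.9524). Price 9.9020; hedge Δ=-1.0000, bond B=29.5820.
  t=1,j=1: stock 33.6000 → up 47.0400 (V=10.9500), down 27.5520 (V=8.5380). Price 8.3618; hedge Δ=0.1238, bond B=4.2032.
  t=0,j=0: stock 24.0000 → up 33.6000 (V=8.3618), down 19.6800 (V=9.9020). Price 7.2457; hedge Δ=-0.1106, bond B=9.9011.
Verification: the root portfolio costs Δ(0,0)·S0 + B(0,0) = 7.2457, matching V0.

(0,0): Delta=-0.1106 Bond=9.9011
(1,0): Delta=-1.0000 Bond=29.5820
(1,1): Delta=0.1238 Bond=4.2032
V0=7.2457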